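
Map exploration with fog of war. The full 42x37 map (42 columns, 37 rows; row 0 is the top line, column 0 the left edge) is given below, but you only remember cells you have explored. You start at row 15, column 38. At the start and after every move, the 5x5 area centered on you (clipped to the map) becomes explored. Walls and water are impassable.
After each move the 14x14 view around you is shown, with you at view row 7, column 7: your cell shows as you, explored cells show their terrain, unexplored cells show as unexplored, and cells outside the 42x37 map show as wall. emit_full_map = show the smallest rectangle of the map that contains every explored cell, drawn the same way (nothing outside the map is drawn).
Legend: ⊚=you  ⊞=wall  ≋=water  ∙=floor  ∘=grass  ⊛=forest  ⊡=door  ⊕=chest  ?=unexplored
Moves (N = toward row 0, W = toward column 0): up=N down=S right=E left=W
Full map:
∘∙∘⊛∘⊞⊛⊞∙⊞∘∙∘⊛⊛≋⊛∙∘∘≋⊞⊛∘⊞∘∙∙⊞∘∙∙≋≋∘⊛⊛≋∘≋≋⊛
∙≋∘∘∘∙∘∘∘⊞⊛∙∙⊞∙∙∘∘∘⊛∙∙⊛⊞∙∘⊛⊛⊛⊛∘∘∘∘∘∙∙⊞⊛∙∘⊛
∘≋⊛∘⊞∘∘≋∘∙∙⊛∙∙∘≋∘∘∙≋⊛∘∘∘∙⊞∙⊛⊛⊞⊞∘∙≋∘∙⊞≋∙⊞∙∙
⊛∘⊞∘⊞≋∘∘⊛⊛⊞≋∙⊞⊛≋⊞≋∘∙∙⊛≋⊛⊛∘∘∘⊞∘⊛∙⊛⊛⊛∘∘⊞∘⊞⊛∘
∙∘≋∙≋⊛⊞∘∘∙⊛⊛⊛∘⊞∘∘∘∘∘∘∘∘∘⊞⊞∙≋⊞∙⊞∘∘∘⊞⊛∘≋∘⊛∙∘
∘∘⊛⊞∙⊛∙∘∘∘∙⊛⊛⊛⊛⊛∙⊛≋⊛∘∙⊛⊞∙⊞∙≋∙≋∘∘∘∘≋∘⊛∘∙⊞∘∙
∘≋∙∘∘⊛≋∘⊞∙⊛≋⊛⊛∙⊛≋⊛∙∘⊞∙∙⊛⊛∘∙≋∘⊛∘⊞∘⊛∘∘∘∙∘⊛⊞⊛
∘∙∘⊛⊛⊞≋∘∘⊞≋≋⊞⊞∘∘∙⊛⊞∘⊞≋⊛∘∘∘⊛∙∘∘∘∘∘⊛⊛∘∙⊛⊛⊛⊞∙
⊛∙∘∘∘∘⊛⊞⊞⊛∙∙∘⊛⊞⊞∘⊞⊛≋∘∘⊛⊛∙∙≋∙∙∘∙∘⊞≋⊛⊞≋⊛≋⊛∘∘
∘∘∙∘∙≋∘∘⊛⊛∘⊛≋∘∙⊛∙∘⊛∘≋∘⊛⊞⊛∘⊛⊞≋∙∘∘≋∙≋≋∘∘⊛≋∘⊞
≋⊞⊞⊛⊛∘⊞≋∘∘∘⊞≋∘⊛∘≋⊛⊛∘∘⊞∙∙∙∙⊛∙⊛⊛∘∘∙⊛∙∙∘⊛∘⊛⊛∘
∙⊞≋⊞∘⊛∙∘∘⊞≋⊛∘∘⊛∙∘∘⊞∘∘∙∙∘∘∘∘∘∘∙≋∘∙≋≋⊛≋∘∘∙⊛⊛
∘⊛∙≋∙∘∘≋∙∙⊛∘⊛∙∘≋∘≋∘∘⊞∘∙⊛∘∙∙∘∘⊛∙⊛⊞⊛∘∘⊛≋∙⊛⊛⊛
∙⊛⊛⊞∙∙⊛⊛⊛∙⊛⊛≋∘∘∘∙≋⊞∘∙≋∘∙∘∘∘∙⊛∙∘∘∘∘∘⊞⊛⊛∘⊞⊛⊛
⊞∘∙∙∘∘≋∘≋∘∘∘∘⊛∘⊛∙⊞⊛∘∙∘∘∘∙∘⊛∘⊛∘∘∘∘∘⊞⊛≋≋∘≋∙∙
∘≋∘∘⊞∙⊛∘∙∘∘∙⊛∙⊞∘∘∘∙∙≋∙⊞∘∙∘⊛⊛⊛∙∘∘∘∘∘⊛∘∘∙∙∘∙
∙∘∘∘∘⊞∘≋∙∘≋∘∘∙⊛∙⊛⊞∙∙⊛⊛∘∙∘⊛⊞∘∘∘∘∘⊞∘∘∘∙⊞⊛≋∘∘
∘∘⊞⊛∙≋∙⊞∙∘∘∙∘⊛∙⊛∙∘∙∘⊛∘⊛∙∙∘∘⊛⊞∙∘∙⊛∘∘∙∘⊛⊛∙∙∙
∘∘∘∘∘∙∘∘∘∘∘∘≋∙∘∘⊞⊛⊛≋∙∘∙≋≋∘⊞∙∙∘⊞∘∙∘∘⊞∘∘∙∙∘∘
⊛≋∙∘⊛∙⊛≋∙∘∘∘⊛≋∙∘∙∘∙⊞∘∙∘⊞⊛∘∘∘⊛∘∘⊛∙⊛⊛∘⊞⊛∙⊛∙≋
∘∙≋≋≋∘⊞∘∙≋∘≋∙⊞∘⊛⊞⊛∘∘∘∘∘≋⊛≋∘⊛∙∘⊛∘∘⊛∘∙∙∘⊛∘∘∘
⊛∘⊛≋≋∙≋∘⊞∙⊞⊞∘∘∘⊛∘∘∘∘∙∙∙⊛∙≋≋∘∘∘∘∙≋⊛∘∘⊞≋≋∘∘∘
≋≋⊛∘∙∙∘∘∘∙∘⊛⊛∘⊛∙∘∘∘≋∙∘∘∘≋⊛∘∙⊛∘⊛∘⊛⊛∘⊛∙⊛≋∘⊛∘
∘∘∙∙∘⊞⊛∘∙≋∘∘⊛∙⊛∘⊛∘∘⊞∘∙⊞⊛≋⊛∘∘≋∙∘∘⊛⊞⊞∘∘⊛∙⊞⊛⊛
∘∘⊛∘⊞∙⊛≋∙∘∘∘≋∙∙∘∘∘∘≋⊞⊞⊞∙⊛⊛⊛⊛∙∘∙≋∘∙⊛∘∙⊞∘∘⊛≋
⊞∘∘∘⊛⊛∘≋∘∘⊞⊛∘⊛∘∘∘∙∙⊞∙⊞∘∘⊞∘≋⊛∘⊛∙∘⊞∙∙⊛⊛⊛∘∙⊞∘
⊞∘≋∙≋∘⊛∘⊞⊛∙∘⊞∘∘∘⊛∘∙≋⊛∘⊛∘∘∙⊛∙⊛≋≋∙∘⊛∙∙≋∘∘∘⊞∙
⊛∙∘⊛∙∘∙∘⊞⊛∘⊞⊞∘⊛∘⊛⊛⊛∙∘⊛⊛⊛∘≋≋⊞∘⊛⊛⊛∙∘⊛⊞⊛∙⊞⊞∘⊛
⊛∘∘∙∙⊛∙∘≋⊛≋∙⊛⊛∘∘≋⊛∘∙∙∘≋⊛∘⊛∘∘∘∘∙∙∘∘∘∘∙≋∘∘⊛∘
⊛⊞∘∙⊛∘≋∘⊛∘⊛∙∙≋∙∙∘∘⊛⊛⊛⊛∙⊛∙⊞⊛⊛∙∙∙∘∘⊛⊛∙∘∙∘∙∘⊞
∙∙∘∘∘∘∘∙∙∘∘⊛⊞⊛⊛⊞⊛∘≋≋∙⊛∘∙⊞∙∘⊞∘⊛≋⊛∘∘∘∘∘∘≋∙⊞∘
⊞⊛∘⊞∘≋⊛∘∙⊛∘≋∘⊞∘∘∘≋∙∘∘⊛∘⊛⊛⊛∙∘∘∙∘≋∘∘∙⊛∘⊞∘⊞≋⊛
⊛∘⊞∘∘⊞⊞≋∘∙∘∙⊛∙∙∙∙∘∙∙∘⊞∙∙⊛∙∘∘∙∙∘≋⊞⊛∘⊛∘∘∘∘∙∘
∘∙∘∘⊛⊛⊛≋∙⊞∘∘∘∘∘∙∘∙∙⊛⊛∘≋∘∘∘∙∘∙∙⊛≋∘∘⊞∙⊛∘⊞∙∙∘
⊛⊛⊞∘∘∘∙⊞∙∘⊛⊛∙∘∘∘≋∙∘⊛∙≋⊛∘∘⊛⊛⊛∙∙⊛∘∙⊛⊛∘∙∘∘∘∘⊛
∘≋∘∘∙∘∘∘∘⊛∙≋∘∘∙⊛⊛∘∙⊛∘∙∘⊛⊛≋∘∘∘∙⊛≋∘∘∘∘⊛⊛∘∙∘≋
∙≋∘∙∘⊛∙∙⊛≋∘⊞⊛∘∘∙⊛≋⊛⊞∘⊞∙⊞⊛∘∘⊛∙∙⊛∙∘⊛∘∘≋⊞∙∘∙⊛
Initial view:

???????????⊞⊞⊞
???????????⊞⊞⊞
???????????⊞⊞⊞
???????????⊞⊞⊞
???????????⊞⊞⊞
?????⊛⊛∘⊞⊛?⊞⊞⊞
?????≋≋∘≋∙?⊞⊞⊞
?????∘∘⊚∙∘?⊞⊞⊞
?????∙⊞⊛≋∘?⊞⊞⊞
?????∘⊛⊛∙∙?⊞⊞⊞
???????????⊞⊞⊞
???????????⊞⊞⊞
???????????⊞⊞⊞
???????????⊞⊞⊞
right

??????????⊞⊞⊞⊞
??????????⊞⊞⊞⊞
??????????⊞⊞⊞⊞
??????????⊞⊞⊞⊞
??????????⊞⊞⊞⊞
????⊛⊛∘⊞⊛⊛⊞⊞⊞⊞
????≋≋∘≋∙∙⊞⊞⊞⊞
????∘∘∙⊚∘∙⊞⊞⊞⊞
????∙⊞⊛≋∘∘⊞⊞⊞⊞
????∘⊛⊛∙∙∙⊞⊞⊞⊞
??????????⊞⊞⊞⊞
??????????⊞⊞⊞⊞
??????????⊞⊞⊞⊞
??????????⊞⊞⊞⊞

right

?????????⊞⊞⊞⊞⊞
?????????⊞⊞⊞⊞⊞
?????????⊞⊞⊞⊞⊞
?????????⊞⊞⊞⊞⊞
?????????⊞⊞⊞⊞⊞
???⊛⊛∘⊞⊛⊛⊞⊞⊞⊞⊞
???≋≋∘≋∙∙⊞⊞⊞⊞⊞
???∘∘∙∙⊚∙⊞⊞⊞⊞⊞
???∙⊞⊛≋∘∘⊞⊞⊞⊞⊞
???∘⊛⊛∙∙∙⊞⊞⊞⊞⊞
?????????⊞⊞⊞⊞⊞
?????????⊞⊞⊞⊞⊞
?????????⊞⊞⊞⊞⊞
?????????⊞⊞⊞⊞⊞

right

????????⊞⊞⊞⊞⊞⊞
????????⊞⊞⊞⊞⊞⊞
????????⊞⊞⊞⊞⊞⊞
????????⊞⊞⊞⊞⊞⊞
????????⊞⊞⊞⊞⊞⊞
??⊛⊛∘⊞⊛⊛⊞⊞⊞⊞⊞⊞
??≋≋∘≋∙∙⊞⊞⊞⊞⊞⊞
??∘∘∙∙∘⊚⊞⊞⊞⊞⊞⊞
??∙⊞⊛≋∘∘⊞⊞⊞⊞⊞⊞
??∘⊛⊛∙∙∙⊞⊞⊞⊞⊞⊞
????????⊞⊞⊞⊞⊞⊞
????????⊞⊞⊞⊞⊞⊞
????????⊞⊞⊞⊞⊞⊞
????????⊞⊞⊞⊞⊞⊞

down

????????⊞⊞⊞⊞⊞⊞
????????⊞⊞⊞⊞⊞⊞
????????⊞⊞⊞⊞⊞⊞
????????⊞⊞⊞⊞⊞⊞
??⊛⊛∘⊞⊛⊛⊞⊞⊞⊞⊞⊞
??≋≋∘≋∙∙⊞⊞⊞⊞⊞⊞
??∘∘∙∙∘∙⊞⊞⊞⊞⊞⊞
??∙⊞⊛≋∘⊚⊞⊞⊞⊞⊞⊞
??∘⊛⊛∙∙∙⊞⊞⊞⊞⊞⊞
?????∙∘∘⊞⊞⊞⊞⊞⊞
????????⊞⊞⊞⊞⊞⊞
????????⊞⊞⊞⊞⊞⊞
????????⊞⊞⊞⊞⊞⊞
????????⊞⊞⊞⊞⊞⊞

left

?????????⊞⊞⊞⊞⊞
?????????⊞⊞⊞⊞⊞
?????????⊞⊞⊞⊞⊞
?????????⊞⊞⊞⊞⊞
???⊛⊛∘⊞⊛⊛⊞⊞⊞⊞⊞
???≋≋∘≋∙∙⊞⊞⊞⊞⊞
???∘∘∙∙∘∙⊞⊞⊞⊞⊞
???∙⊞⊛≋⊚∘⊞⊞⊞⊞⊞
???∘⊛⊛∙∙∙⊞⊞⊞⊞⊞
?????∙∙∘∘⊞⊞⊞⊞⊞
?????????⊞⊞⊞⊞⊞
?????????⊞⊞⊞⊞⊞
?????????⊞⊞⊞⊞⊞
?????????⊞⊞⊞⊞⊞

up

?????????⊞⊞⊞⊞⊞
?????????⊞⊞⊞⊞⊞
?????????⊞⊞⊞⊞⊞
?????????⊞⊞⊞⊞⊞
?????????⊞⊞⊞⊞⊞
???⊛⊛∘⊞⊛⊛⊞⊞⊞⊞⊞
???≋≋∘≋∙∙⊞⊞⊞⊞⊞
???∘∘∙∙⊚∙⊞⊞⊞⊞⊞
???∙⊞⊛≋∘∘⊞⊞⊞⊞⊞
???∘⊛⊛∙∙∙⊞⊞⊞⊞⊞
?????∙∙∘∘⊞⊞⊞⊞⊞
?????????⊞⊞⊞⊞⊞
?????????⊞⊞⊞⊞⊞
?????????⊞⊞⊞⊞⊞

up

?????????⊞⊞⊞⊞⊞
?????????⊞⊞⊞⊞⊞
?????????⊞⊞⊞⊞⊞
?????????⊞⊞⊞⊞⊞
?????????⊞⊞⊞⊞⊞
?????∙⊛⊛⊛⊞⊞⊞⊞⊞
???⊛⊛∘⊞⊛⊛⊞⊞⊞⊞⊞
???≋≋∘≋⊚∙⊞⊞⊞⊞⊞
???∘∘∙∙∘∙⊞⊞⊞⊞⊞
???∙⊞⊛≋∘∘⊞⊞⊞⊞⊞
???∘⊛⊛∙∙∙⊞⊞⊞⊞⊞
?????∙∙∘∘⊞⊞⊞⊞⊞
?????????⊞⊞⊞⊞⊞
?????????⊞⊞⊞⊞⊞

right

????????⊞⊞⊞⊞⊞⊞
????????⊞⊞⊞⊞⊞⊞
????????⊞⊞⊞⊞⊞⊞
????????⊞⊞⊞⊞⊞⊞
????????⊞⊞⊞⊞⊞⊞
????∙⊛⊛⊛⊞⊞⊞⊞⊞⊞
??⊛⊛∘⊞⊛⊛⊞⊞⊞⊞⊞⊞
??≋≋∘≋∙⊚⊞⊞⊞⊞⊞⊞
??∘∘∙∙∘∙⊞⊞⊞⊞⊞⊞
??∙⊞⊛≋∘∘⊞⊞⊞⊞⊞⊞
??∘⊛⊛∙∙∙⊞⊞⊞⊞⊞⊞
????∙∙∘∘⊞⊞⊞⊞⊞⊞
????????⊞⊞⊞⊞⊞⊞
????????⊞⊞⊞⊞⊞⊞

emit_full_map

??∙⊛⊛⊛
⊛⊛∘⊞⊛⊛
≋≋∘≋∙⊚
∘∘∙∙∘∙
∙⊞⊛≋∘∘
∘⊛⊛∙∙∙
??∙∙∘∘

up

????????⊞⊞⊞⊞⊞⊞
????????⊞⊞⊞⊞⊞⊞
????????⊞⊞⊞⊞⊞⊞
????????⊞⊞⊞⊞⊞⊞
????????⊞⊞⊞⊞⊞⊞
?????∙⊛⊛⊞⊞⊞⊞⊞⊞
????∙⊛⊛⊛⊞⊞⊞⊞⊞⊞
??⊛⊛∘⊞⊛⊚⊞⊞⊞⊞⊞⊞
??≋≋∘≋∙∙⊞⊞⊞⊞⊞⊞
??∘∘∙∙∘∙⊞⊞⊞⊞⊞⊞
??∙⊞⊛≋∘∘⊞⊞⊞⊞⊞⊞
??∘⊛⊛∙∙∙⊞⊞⊞⊞⊞⊞
????∙∙∘∘⊞⊞⊞⊞⊞⊞
????????⊞⊞⊞⊞⊞⊞

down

????????⊞⊞⊞⊞⊞⊞
????????⊞⊞⊞⊞⊞⊞
????????⊞⊞⊞⊞⊞⊞
????????⊞⊞⊞⊞⊞⊞
?????∙⊛⊛⊞⊞⊞⊞⊞⊞
????∙⊛⊛⊛⊞⊞⊞⊞⊞⊞
??⊛⊛∘⊞⊛⊛⊞⊞⊞⊞⊞⊞
??≋≋∘≋∙⊚⊞⊞⊞⊞⊞⊞
??∘∘∙∙∘∙⊞⊞⊞⊞⊞⊞
??∙⊞⊛≋∘∘⊞⊞⊞⊞⊞⊞
??∘⊛⊛∙∙∙⊞⊞⊞⊞⊞⊞
????∙∙∘∘⊞⊞⊞⊞⊞⊞
????????⊞⊞⊞⊞⊞⊞
????????⊞⊞⊞⊞⊞⊞

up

????????⊞⊞⊞⊞⊞⊞
????????⊞⊞⊞⊞⊞⊞
????????⊞⊞⊞⊞⊞⊞
????????⊞⊞⊞⊞⊞⊞
????????⊞⊞⊞⊞⊞⊞
?????∙⊛⊛⊞⊞⊞⊞⊞⊞
????∙⊛⊛⊛⊞⊞⊞⊞⊞⊞
??⊛⊛∘⊞⊛⊚⊞⊞⊞⊞⊞⊞
??≋≋∘≋∙∙⊞⊞⊞⊞⊞⊞
??∘∘∙∙∘∙⊞⊞⊞⊞⊞⊞
??∙⊞⊛≋∘∘⊞⊞⊞⊞⊞⊞
??∘⊛⊛∙∙∙⊞⊞⊞⊞⊞⊞
????∙∙∘∘⊞⊞⊞⊞⊞⊞
????????⊞⊞⊞⊞⊞⊞

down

????????⊞⊞⊞⊞⊞⊞
????????⊞⊞⊞⊞⊞⊞
????????⊞⊞⊞⊞⊞⊞
????????⊞⊞⊞⊞⊞⊞
?????∙⊛⊛⊞⊞⊞⊞⊞⊞
????∙⊛⊛⊛⊞⊞⊞⊞⊞⊞
??⊛⊛∘⊞⊛⊛⊞⊞⊞⊞⊞⊞
??≋≋∘≋∙⊚⊞⊞⊞⊞⊞⊞
??∘∘∙∙∘∙⊞⊞⊞⊞⊞⊞
??∙⊞⊛≋∘∘⊞⊞⊞⊞⊞⊞
??∘⊛⊛∙∙∙⊞⊞⊞⊞⊞⊞
????∙∙∘∘⊞⊞⊞⊞⊞⊞
????????⊞⊞⊞⊞⊞⊞
????????⊞⊞⊞⊞⊞⊞

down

????????⊞⊞⊞⊞⊞⊞
????????⊞⊞⊞⊞⊞⊞
????????⊞⊞⊞⊞⊞⊞
?????∙⊛⊛⊞⊞⊞⊞⊞⊞
????∙⊛⊛⊛⊞⊞⊞⊞⊞⊞
??⊛⊛∘⊞⊛⊛⊞⊞⊞⊞⊞⊞
??≋≋∘≋∙∙⊞⊞⊞⊞⊞⊞
??∘∘∙∙∘⊚⊞⊞⊞⊞⊞⊞
??∙⊞⊛≋∘∘⊞⊞⊞⊞⊞⊞
??∘⊛⊛∙∙∙⊞⊞⊞⊞⊞⊞
????∙∙∘∘⊞⊞⊞⊞⊞⊞
????????⊞⊞⊞⊞⊞⊞
????????⊞⊞⊞⊞⊞⊞
????????⊞⊞⊞⊞⊞⊞

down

????????⊞⊞⊞⊞⊞⊞
????????⊞⊞⊞⊞⊞⊞
?????∙⊛⊛⊞⊞⊞⊞⊞⊞
????∙⊛⊛⊛⊞⊞⊞⊞⊞⊞
??⊛⊛∘⊞⊛⊛⊞⊞⊞⊞⊞⊞
??≋≋∘≋∙∙⊞⊞⊞⊞⊞⊞
??∘∘∙∙∘∙⊞⊞⊞⊞⊞⊞
??∙⊞⊛≋∘⊚⊞⊞⊞⊞⊞⊞
??∘⊛⊛∙∙∙⊞⊞⊞⊞⊞⊞
????∙∙∘∘⊞⊞⊞⊞⊞⊞
????????⊞⊞⊞⊞⊞⊞
????????⊞⊞⊞⊞⊞⊞
????????⊞⊞⊞⊞⊞⊞
????????⊞⊞⊞⊞⊞⊞

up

????????⊞⊞⊞⊞⊞⊞
????????⊞⊞⊞⊞⊞⊞
????????⊞⊞⊞⊞⊞⊞
?????∙⊛⊛⊞⊞⊞⊞⊞⊞
????∙⊛⊛⊛⊞⊞⊞⊞⊞⊞
??⊛⊛∘⊞⊛⊛⊞⊞⊞⊞⊞⊞
??≋≋∘≋∙∙⊞⊞⊞⊞⊞⊞
??∘∘∙∙∘⊚⊞⊞⊞⊞⊞⊞
??∙⊞⊛≋∘∘⊞⊞⊞⊞⊞⊞
??∘⊛⊛∙∙∙⊞⊞⊞⊞⊞⊞
????∙∙∘∘⊞⊞⊞⊞⊞⊞
????????⊞⊞⊞⊞⊞⊞
????????⊞⊞⊞⊞⊞⊞
????????⊞⊞⊞⊞⊞⊞

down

????????⊞⊞⊞⊞⊞⊞
????????⊞⊞⊞⊞⊞⊞
?????∙⊛⊛⊞⊞⊞⊞⊞⊞
????∙⊛⊛⊛⊞⊞⊞⊞⊞⊞
??⊛⊛∘⊞⊛⊛⊞⊞⊞⊞⊞⊞
??≋≋∘≋∙∙⊞⊞⊞⊞⊞⊞
??∘∘∙∙∘∙⊞⊞⊞⊞⊞⊞
??∙⊞⊛≋∘⊚⊞⊞⊞⊞⊞⊞
??∘⊛⊛∙∙∙⊞⊞⊞⊞⊞⊞
????∙∙∘∘⊞⊞⊞⊞⊞⊞
????????⊞⊞⊞⊞⊞⊞
????????⊞⊞⊞⊞⊞⊞
????????⊞⊞⊞⊞⊞⊞
????????⊞⊞⊞⊞⊞⊞

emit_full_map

???∙⊛⊛
??∙⊛⊛⊛
⊛⊛∘⊞⊛⊛
≋≋∘≋∙∙
∘∘∙∙∘∙
∙⊞⊛≋∘⊚
∘⊛⊛∙∙∙
??∙∙∘∘


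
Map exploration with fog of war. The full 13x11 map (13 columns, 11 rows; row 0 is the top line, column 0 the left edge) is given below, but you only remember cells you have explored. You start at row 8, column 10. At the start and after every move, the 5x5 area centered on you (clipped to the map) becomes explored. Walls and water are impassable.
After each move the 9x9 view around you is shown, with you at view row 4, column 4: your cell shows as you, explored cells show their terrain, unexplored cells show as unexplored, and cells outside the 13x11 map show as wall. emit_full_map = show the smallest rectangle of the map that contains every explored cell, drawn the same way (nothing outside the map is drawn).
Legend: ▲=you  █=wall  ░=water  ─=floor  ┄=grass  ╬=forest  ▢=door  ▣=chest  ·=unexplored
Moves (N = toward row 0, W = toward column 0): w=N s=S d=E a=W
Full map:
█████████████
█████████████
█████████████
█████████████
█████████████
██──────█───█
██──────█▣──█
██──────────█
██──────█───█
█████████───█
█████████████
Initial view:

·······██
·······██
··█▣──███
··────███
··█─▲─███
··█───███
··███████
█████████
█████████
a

········█
········█
··─█▣──██
··─────██
··─█▲──██
··██───██
··███████
█████████
█████████

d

·······██
·······██
·─█▣──███
·─────███
·─█─▲─███
·██───███
·████████
█████████
█████████

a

········█
········█
··─█▣──██
··─────██
··─█▲──██
··██───██
··███████
█████████
█████████

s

········█
··─█▣──██
··─────██
··─█───██
··██▲──██
··███████
█████████
█████████
█████████


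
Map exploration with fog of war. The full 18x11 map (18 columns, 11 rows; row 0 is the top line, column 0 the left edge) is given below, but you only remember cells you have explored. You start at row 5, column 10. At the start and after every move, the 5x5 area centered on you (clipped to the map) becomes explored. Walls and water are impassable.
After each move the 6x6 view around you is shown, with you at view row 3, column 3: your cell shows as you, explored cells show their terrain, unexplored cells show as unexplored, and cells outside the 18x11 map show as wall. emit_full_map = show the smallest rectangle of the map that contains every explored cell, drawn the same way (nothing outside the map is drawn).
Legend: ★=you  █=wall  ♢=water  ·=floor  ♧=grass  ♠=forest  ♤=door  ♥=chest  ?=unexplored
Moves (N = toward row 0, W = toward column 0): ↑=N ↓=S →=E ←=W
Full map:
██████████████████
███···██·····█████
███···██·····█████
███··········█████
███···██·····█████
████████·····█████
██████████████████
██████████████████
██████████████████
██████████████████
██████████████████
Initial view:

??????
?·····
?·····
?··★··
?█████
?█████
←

??????
?·····
?█····
?█·★··
?█████
?█████

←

??????
?·····
?██···
?██★··
?█████
?█████

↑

??????
?██···
?·····
?██★··
?██···
?█████

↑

??????
?██···
?██···
?··★··
?██···
?██···

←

??????
?·██··
?·██··
?··★··
?·██··
?███··

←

??????
?··██·
?··██·
?··★··
?··██·
?████·

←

??????
?···██
?···██
?··★··
?···██
?█████

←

??????
?█···█
?█···█
?█·★··
?█···█
?█████

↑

██████
?█████
?█···█
?█·★·█
?█····
?█···█

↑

██████
██████
?█████
?█·★·█
?█···█
?█····

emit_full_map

█████??????
█·★·██···??
█···██···??
█··········
█···██·····
██████·····
????███████
????███████

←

██████
██████
?█████
?██★··
?██···
?██···

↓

██████
?█████
?██···
?██★··
?██···
?██···

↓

?█████
?██···
?██···
?██★··
?██···
?█████

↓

?██···
?██···
?██···
?██★··
?█████
?█████

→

██···█
██···█
██····
██·★·█
██████
██████

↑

██████
██···█
██···█
██·★··
██···█
██████

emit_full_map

██████??????
██···██···??
██···██···??
██·★········
██···██·····
███████·····
████████████
?????███████


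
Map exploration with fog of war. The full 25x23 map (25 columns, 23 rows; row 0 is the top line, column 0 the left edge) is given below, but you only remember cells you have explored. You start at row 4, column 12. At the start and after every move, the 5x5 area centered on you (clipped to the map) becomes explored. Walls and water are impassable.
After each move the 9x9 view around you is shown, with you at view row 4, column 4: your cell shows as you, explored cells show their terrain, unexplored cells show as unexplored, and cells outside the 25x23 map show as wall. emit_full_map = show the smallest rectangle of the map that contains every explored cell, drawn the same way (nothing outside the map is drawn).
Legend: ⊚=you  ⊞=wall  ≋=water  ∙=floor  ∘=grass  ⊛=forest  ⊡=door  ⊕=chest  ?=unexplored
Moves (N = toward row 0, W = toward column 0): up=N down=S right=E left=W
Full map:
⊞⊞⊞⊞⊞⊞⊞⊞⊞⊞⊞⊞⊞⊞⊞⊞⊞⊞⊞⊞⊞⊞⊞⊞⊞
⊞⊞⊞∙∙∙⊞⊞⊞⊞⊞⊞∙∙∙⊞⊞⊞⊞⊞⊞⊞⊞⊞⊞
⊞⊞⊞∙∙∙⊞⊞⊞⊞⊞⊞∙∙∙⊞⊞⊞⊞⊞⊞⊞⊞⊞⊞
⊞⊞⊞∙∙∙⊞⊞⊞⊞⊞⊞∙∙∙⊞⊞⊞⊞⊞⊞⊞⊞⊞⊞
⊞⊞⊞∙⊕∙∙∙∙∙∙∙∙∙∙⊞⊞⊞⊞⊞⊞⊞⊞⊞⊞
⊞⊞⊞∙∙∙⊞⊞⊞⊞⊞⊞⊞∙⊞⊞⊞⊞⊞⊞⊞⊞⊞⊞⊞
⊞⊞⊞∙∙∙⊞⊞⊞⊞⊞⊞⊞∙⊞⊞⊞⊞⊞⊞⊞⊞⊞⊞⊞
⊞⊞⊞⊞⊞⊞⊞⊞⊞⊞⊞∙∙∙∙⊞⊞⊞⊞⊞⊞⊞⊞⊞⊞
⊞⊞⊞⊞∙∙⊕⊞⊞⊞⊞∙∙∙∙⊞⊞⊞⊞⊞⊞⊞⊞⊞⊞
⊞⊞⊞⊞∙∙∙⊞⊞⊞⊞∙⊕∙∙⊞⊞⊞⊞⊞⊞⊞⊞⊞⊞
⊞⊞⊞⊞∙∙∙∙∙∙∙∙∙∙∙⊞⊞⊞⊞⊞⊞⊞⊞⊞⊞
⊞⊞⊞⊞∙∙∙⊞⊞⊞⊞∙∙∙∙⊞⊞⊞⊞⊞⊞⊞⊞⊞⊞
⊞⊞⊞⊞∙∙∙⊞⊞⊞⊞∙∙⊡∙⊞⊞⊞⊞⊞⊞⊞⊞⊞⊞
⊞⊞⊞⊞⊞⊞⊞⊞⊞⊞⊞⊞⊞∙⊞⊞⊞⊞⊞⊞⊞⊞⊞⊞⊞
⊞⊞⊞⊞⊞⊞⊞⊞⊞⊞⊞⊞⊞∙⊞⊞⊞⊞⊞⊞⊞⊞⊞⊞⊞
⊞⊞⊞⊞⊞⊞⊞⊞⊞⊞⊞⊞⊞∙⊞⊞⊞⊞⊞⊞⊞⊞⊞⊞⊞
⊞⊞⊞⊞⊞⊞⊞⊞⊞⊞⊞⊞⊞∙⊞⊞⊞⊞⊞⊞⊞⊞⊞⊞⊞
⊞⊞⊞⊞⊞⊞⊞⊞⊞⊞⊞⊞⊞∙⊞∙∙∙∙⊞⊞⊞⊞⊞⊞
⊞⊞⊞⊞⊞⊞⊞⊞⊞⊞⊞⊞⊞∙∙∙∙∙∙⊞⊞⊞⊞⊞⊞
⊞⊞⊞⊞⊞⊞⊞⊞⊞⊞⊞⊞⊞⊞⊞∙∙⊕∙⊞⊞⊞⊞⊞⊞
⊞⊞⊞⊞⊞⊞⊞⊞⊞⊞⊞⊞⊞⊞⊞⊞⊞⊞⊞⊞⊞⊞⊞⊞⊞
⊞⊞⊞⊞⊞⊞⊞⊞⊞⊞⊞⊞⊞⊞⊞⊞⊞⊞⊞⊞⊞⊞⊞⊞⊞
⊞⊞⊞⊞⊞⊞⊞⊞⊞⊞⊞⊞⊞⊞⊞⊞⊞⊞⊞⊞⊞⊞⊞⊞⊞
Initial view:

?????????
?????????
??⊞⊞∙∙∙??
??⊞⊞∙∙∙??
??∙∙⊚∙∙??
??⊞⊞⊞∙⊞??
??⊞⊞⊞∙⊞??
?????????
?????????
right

?????????
?????????
?⊞⊞∙∙∙⊞??
?⊞⊞∙∙∙⊞??
?∙∙∙⊚∙⊞??
?⊞⊞⊞∙⊞⊞??
?⊞⊞⊞∙⊞⊞??
?????????
?????????

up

⊞⊞⊞⊞⊞⊞⊞⊞⊞
?????????
??⊞∙∙∙⊞??
?⊞⊞∙∙∙⊞??
?⊞⊞∙⊚∙⊞??
?∙∙∙∙∙⊞??
?⊞⊞⊞∙⊞⊞??
?⊞⊞⊞∙⊞⊞??
?????????

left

⊞⊞⊞⊞⊞⊞⊞⊞⊞
?????????
??⊞⊞∙∙∙⊞?
??⊞⊞∙∙∙⊞?
??⊞⊞⊚∙∙⊞?
??∙∙∙∙∙⊞?
??⊞⊞⊞∙⊞⊞?
??⊞⊞⊞∙⊞⊞?
?????????

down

?????????
??⊞⊞∙∙∙⊞?
??⊞⊞∙∙∙⊞?
??⊞⊞∙∙∙⊞?
??∙∙⊚∙∙⊞?
??⊞⊞⊞∙⊞⊞?
??⊞⊞⊞∙⊞⊞?
?????????
?????????

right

?????????
?⊞⊞∙∙∙⊞??
?⊞⊞∙∙∙⊞??
?⊞⊞∙∙∙⊞??
?∙∙∙⊚∙⊞??
?⊞⊞⊞∙⊞⊞??
?⊞⊞⊞∙⊞⊞??
?????????
?????????

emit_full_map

⊞⊞∙∙∙⊞
⊞⊞∙∙∙⊞
⊞⊞∙∙∙⊞
∙∙∙⊚∙⊞
⊞⊞⊞∙⊞⊞
⊞⊞⊞∙⊞⊞

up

⊞⊞⊞⊞⊞⊞⊞⊞⊞
?????????
?⊞⊞∙∙∙⊞??
?⊞⊞∙∙∙⊞??
?⊞⊞∙⊚∙⊞??
?∙∙∙∙∙⊞??
?⊞⊞⊞∙⊞⊞??
?⊞⊞⊞∙⊞⊞??
?????????

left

⊞⊞⊞⊞⊞⊞⊞⊞⊞
?????????
??⊞⊞∙∙∙⊞?
??⊞⊞∙∙∙⊞?
??⊞⊞⊚∙∙⊞?
??∙∙∙∙∙⊞?
??⊞⊞⊞∙⊞⊞?
??⊞⊞⊞∙⊞⊞?
?????????

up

⊞⊞⊞⊞⊞⊞⊞⊞⊞
⊞⊞⊞⊞⊞⊞⊞⊞⊞
??⊞⊞⊞⊞⊞??
??⊞⊞∙∙∙⊞?
??⊞⊞⊚∙∙⊞?
??⊞⊞∙∙∙⊞?
??∙∙∙∙∙⊞?
??⊞⊞⊞∙⊞⊞?
??⊞⊞⊞∙⊞⊞?

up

⊞⊞⊞⊞⊞⊞⊞⊞⊞
⊞⊞⊞⊞⊞⊞⊞⊞⊞
⊞⊞⊞⊞⊞⊞⊞⊞⊞
??⊞⊞⊞⊞⊞??
??⊞⊞⊚∙∙⊞?
??⊞⊞∙∙∙⊞?
??⊞⊞∙∙∙⊞?
??∙∙∙∙∙⊞?
??⊞⊞⊞∙⊞⊞?

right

⊞⊞⊞⊞⊞⊞⊞⊞⊞
⊞⊞⊞⊞⊞⊞⊞⊞⊞
⊞⊞⊞⊞⊞⊞⊞⊞⊞
?⊞⊞⊞⊞⊞⊞??
?⊞⊞∙⊚∙⊞??
?⊞⊞∙∙∙⊞??
?⊞⊞∙∙∙⊞??
?∙∙∙∙∙⊞??
?⊞⊞⊞∙⊞⊞??

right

⊞⊞⊞⊞⊞⊞⊞⊞⊞
⊞⊞⊞⊞⊞⊞⊞⊞⊞
⊞⊞⊞⊞⊞⊞⊞⊞⊞
⊞⊞⊞⊞⊞⊞⊞??
⊞⊞∙∙⊚⊞⊞??
⊞⊞∙∙∙⊞⊞??
⊞⊞∙∙∙⊞⊞??
∙∙∙∙∙⊞???
⊞⊞⊞∙⊞⊞???

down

⊞⊞⊞⊞⊞⊞⊞⊞⊞
⊞⊞⊞⊞⊞⊞⊞⊞⊞
⊞⊞⊞⊞⊞⊞⊞??
⊞⊞∙∙∙⊞⊞??
⊞⊞∙∙⊚⊞⊞??
⊞⊞∙∙∙⊞⊞??
∙∙∙∙∙⊞⊞??
⊞⊞⊞∙⊞⊞???
⊞⊞⊞∙⊞⊞???

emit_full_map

⊞⊞⊞⊞⊞⊞⊞
⊞⊞∙∙∙⊞⊞
⊞⊞∙∙⊚⊞⊞
⊞⊞∙∙∙⊞⊞
∙∙∙∙∙⊞⊞
⊞⊞⊞∙⊞⊞?
⊞⊞⊞∙⊞⊞?

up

⊞⊞⊞⊞⊞⊞⊞⊞⊞
⊞⊞⊞⊞⊞⊞⊞⊞⊞
⊞⊞⊞⊞⊞⊞⊞⊞⊞
⊞⊞⊞⊞⊞⊞⊞??
⊞⊞∙∙⊚⊞⊞??
⊞⊞∙∙∙⊞⊞??
⊞⊞∙∙∙⊞⊞??
∙∙∙∙∙⊞⊞??
⊞⊞⊞∙⊞⊞???

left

⊞⊞⊞⊞⊞⊞⊞⊞⊞
⊞⊞⊞⊞⊞⊞⊞⊞⊞
⊞⊞⊞⊞⊞⊞⊞⊞⊞
?⊞⊞⊞⊞⊞⊞⊞?
?⊞⊞∙⊚∙⊞⊞?
?⊞⊞∙∙∙⊞⊞?
?⊞⊞∙∙∙⊞⊞?
?∙∙∙∙∙⊞⊞?
?⊞⊞⊞∙⊞⊞??

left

⊞⊞⊞⊞⊞⊞⊞⊞⊞
⊞⊞⊞⊞⊞⊞⊞⊞⊞
⊞⊞⊞⊞⊞⊞⊞⊞⊞
??⊞⊞⊞⊞⊞⊞⊞
??⊞⊞⊚∙∙⊞⊞
??⊞⊞∙∙∙⊞⊞
??⊞⊞∙∙∙⊞⊞
??∙∙∙∙∙⊞⊞
??⊞⊞⊞∙⊞⊞?

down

⊞⊞⊞⊞⊞⊞⊞⊞⊞
⊞⊞⊞⊞⊞⊞⊞⊞⊞
??⊞⊞⊞⊞⊞⊞⊞
??⊞⊞∙∙∙⊞⊞
??⊞⊞⊚∙∙⊞⊞
??⊞⊞∙∙∙⊞⊞
??∙∙∙∙∙⊞⊞
??⊞⊞⊞∙⊞⊞?
??⊞⊞⊞∙⊞⊞?

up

⊞⊞⊞⊞⊞⊞⊞⊞⊞
⊞⊞⊞⊞⊞⊞⊞⊞⊞
⊞⊞⊞⊞⊞⊞⊞⊞⊞
??⊞⊞⊞⊞⊞⊞⊞
??⊞⊞⊚∙∙⊞⊞
??⊞⊞∙∙∙⊞⊞
??⊞⊞∙∙∙⊞⊞
??∙∙∙∙∙⊞⊞
??⊞⊞⊞∙⊞⊞?

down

⊞⊞⊞⊞⊞⊞⊞⊞⊞
⊞⊞⊞⊞⊞⊞⊞⊞⊞
??⊞⊞⊞⊞⊞⊞⊞
??⊞⊞∙∙∙⊞⊞
??⊞⊞⊚∙∙⊞⊞
??⊞⊞∙∙∙⊞⊞
??∙∙∙∙∙⊞⊞
??⊞⊞⊞∙⊞⊞?
??⊞⊞⊞∙⊞⊞?

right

⊞⊞⊞⊞⊞⊞⊞⊞⊞
⊞⊞⊞⊞⊞⊞⊞⊞⊞
?⊞⊞⊞⊞⊞⊞⊞?
?⊞⊞∙∙∙⊞⊞?
?⊞⊞∙⊚∙⊞⊞?
?⊞⊞∙∙∙⊞⊞?
?∙∙∙∙∙⊞⊞?
?⊞⊞⊞∙⊞⊞??
?⊞⊞⊞∙⊞⊞??


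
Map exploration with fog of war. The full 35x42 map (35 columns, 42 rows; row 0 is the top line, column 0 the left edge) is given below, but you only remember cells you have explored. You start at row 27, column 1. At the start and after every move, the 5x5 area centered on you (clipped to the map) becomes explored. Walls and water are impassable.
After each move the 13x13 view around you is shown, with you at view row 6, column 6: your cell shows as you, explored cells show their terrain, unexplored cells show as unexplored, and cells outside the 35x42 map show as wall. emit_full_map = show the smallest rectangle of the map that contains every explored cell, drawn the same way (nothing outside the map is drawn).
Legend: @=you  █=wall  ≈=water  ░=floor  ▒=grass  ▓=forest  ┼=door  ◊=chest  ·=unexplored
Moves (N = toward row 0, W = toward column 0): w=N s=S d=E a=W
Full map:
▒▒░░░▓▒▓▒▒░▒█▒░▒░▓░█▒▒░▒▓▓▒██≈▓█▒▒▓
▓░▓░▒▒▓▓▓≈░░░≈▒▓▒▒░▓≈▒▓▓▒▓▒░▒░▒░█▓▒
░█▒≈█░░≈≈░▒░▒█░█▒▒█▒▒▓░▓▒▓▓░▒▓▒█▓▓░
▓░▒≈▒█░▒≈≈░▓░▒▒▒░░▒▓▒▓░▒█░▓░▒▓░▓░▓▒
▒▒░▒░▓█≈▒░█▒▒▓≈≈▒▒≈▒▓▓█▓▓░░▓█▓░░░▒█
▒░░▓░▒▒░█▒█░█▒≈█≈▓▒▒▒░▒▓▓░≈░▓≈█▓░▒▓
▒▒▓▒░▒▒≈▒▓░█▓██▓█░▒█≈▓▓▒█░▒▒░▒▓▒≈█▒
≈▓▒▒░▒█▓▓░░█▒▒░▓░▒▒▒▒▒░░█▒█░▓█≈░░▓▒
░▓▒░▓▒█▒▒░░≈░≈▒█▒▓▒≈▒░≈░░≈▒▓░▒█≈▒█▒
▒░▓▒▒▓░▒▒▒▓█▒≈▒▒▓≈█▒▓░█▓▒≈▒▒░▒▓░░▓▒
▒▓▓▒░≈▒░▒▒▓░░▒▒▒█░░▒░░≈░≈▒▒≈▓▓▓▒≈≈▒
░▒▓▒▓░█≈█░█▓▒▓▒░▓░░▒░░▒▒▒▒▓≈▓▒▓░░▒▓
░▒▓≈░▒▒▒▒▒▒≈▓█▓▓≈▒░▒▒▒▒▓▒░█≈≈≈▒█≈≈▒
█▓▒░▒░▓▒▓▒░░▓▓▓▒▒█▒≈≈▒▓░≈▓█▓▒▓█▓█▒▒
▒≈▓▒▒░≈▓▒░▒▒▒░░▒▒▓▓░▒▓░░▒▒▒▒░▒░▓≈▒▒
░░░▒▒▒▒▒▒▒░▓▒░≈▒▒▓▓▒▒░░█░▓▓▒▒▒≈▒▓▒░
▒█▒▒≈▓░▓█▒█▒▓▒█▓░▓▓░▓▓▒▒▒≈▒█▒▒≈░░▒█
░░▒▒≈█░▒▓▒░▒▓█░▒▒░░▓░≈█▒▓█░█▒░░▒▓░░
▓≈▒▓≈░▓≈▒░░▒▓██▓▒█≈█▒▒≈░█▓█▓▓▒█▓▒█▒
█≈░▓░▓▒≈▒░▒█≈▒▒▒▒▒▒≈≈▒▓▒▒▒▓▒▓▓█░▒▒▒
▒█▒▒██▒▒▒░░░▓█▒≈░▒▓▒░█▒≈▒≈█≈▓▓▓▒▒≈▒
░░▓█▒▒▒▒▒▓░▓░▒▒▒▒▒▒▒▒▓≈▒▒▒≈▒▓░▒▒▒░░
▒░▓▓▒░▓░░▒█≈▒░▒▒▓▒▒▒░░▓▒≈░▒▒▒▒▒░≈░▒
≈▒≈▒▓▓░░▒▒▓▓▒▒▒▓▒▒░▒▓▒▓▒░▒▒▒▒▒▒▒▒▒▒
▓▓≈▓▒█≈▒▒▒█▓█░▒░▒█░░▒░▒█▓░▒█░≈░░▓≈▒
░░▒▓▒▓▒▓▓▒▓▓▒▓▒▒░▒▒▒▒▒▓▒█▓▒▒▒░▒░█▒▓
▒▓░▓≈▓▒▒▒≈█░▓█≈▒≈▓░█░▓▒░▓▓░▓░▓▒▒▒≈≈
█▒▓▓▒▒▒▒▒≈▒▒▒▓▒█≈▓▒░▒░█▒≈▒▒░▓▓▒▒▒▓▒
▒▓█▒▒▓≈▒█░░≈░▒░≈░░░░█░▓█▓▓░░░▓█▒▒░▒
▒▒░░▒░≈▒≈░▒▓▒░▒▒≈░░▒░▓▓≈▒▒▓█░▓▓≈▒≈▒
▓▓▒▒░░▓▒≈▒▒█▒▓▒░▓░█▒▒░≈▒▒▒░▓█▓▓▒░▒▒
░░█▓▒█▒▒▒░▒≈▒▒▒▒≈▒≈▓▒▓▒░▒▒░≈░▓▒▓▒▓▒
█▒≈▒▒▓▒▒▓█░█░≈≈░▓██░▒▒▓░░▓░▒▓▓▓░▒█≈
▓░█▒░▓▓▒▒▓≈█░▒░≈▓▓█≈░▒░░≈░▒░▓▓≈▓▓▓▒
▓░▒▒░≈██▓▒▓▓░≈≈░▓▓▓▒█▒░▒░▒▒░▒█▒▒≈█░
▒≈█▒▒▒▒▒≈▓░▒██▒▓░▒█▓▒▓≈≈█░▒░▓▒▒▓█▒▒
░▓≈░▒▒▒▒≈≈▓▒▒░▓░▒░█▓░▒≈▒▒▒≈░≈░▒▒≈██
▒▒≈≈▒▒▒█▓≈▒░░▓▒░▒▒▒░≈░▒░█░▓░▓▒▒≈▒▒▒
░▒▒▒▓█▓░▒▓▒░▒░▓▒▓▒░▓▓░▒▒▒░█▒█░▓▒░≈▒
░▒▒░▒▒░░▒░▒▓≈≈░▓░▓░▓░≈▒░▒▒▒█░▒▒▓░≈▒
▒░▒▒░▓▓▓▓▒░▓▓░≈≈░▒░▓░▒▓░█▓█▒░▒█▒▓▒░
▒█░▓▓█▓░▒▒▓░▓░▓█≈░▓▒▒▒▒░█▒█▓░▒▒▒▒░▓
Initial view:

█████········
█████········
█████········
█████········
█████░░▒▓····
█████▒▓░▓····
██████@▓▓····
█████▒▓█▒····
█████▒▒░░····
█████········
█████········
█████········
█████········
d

████·········
████·········
████·········
████·········
████░░▒▓▒····
████▒▓░▓≈····
█████▒@▓▒····
████▒▓█▒▒····
████▒▒░░▒····
████·········
████·········
████·········
████·········

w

████·········
████·········
████·········
████·········
████▓▓≈▓▒····
████░░▒▓▒····
████▒▓@▓≈····
█████▒▓▓▒····
████▒▓█▒▒····
████▒▒░░▒····
████·········
████·········
████·········

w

████·········
████·········
████·········
████·········
████≈▒≈▒▓····
████▓▓≈▓▒····
████░░@▓▒····
████▒▓░▓≈····
█████▒▓▓▒····
████▒▓█▒▒····
████▒▒░░▒····
████·········
████·········

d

███··········
███··········
███··········
███··········
███≈▒≈▒▓▓····
███▓▓≈▓▒█····
███░░▒@▒▓····
███▒▓░▓≈▓····
████▒▓▓▒▒····
███▒▓█▒▒·····
███▒▒░░▒·····
███··········
███··········

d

██···········
██···········
██···········
██···········
██≈▒≈▒▓▓░····
██▓▓≈▓▒█≈····
██░░▒▓@▓▒····
██▒▓░▓≈▓▒····
███▒▓▓▒▒▒····
██▒▓█▒▒······
██▒▒░░▒······
██···········
██···········

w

██···········
██···········
██···········
██···········
██··▓▓▒░▓····
██≈▒≈▒▓▓░····
██▓▓≈▓@█≈····
██░░▒▓▒▓▒····
██▒▓░▓≈▓▒····
███▒▓▓▒▒▒····
██▒▓█▒▒······
██▒▒░░▒······
██···········

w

██···········
██···········
██···········
██···········
██··▓█▒▒▒····
██··▓▓▒░▓····
██≈▒≈▒@▓░····
██▓▓≈▓▒█≈····
██░░▒▓▒▓▒····
██▒▓░▓≈▓▒····
███▒▓▓▒▒▒····
██▒▓█▒▒······
██▒▒░░▒······

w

██···········
██···········
██···········
██···········
██··▒▒██▒····
██··▓█▒▒▒····
██··▓▓@░▓····
██≈▒≈▒▓▓░····
██▓▓≈▓▒█≈····
██░░▒▓▒▓▒····
██▒▓░▓≈▓▒····
███▒▓▓▒▒▒····
██▒▓█▒▒······

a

███··········
███··········
███··········
███··········
███·█▒▒██▒···
███·░▓█▒▒▒···
███·░▓@▒░▓···
███≈▒≈▒▓▓░···
███▓▓≈▓▒█≈···
███░░▒▓▒▓▒···
███▒▓░▓≈▓▒···
████▒▓▓▒▒▒···
███▒▓█▒▒·····

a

████·········
████·········
████·········
████·········
████▒█▒▒██▒··
████░░▓█▒▒▒··
████▒░@▓▒░▓··
████≈▒≈▒▓▓░··
████▓▓≈▓▒█≈··
████░░▒▓▒▓▒··
████▒▓░▓≈▓▒··
█████▒▓▓▒▒▒··
████▒▓█▒▒····

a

█████········
█████········
█████········
█████········
█████▒█▒▒██▒·
█████░░▓█▒▒▒·
█████▒@▓▓▒░▓·
█████≈▒≈▒▓▓░·
█████▓▓≈▓▒█≈·
█████░░▒▓▒▓▒·
█████▒▓░▓≈▓▒·
██████▒▓▓▒▒▒·
█████▒▓█▒▒···

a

██████·······
██████·······
██████·······
██████·······
██████▒█▒▒██▒
██████░░▓█▒▒▒
██████@░▓▓▒░▓
██████≈▒≈▒▓▓░
██████▓▓≈▓▒█≈
██████░░▒▓▒▓▒
██████▒▓░▓≈▓▒
███████▒▓▓▒▒▒
██████▒▓█▒▒··

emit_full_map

▒█▒▒██▒
░░▓█▒▒▒
@░▓▓▒░▓
≈▒≈▒▓▓░
▓▓≈▓▒█≈
░░▒▓▒▓▒
▒▓░▓≈▓▒
█▒▓▓▒▒▒
▒▓█▒▒··
▒▒░░▒··

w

██████·······
██████·······
██████·······
██████·······
███████≈░····
██████▒█▒▒██▒
██████@░▓█▒▒▒
██████▒░▓▓▒░▓
██████≈▒≈▒▓▓░
██████▓▓≈▓▒█≈
██████░░▒▓▒▓▒
██████▒▓░▓≈▓▒
███████▒▓▓▒▒▒

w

██████·······
██████·······
██████·······
██████·······
██████▓≈▒····
███████≈░····
██████@█▒▒██▒
██████░░▓█▒▒▒
██████▒░▓▓▒░▓
██████≈▒≈▒▓▓░
██████▓▓≈▓▒█≈
██████░░▒▓▒▓▒
██████▒▓░▓≈▓▒

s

██████·······
██████·······
██████·······
██████▓≈▒····
███████≈░····
██████▒█▒▒██▒
██████@░▓█▒▒▒
██████▒░▓▓▒░▓
██████≈▒≈▒▓▓░
██████▓▓≈▓▒█≈
██████░░▒▓▒▓▒
██████▒▓░▓≈▓▒
███████▒▓▓▒▒▒

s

██████·······
██████·······
██████▓≈▒····
███████≈░····
██████▒█▒▒██▒
██████░░▓█▒▒▒
██████@░▓▓▒░▓
██████≈▒≈▒▓▓░
██████▓▓≈▓▒█≈
██████░░▒▓▒▓▒
██████▒▓░▓≈▓▒
███████▒▓▓▒▒▒
██████▒▓█▒▒··

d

█████········
█████········
█████▓≈▒·····
██████≈░·····
█████▒█▒▒██▒·
█████░░▓█▒▒▒·
█████▒@▓▓▒░▓·
█████≈▒≈▒▓▓░·
█████▓▓≈▓▒█≈·
█████░░▒▓▒▓▒·
█████▒▓░▓≈▓▒·
██████▒▓▓▒▒▒·
█████▒▓█▒▒···

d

████·········
████·········
████▓≈▒······
█████≈░······
████▒█▒▒██▒··
████░░▓█▒▒▒··
████▒░@▓▒░▓··
████≈▒≈▒▓▓░··
████▓▓≈▓▒█≈··
████░░▒▓▒▓▒··
████▒▓░▓≈▓▒··
█████▒▓▓▒▒▒··
████▒▓█▒▒····

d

███··········
███··········
███▓≈▒·······
████≈░·······
███▒█▒▒██▒···
███░░▓█▒▒▒···
███▒░▓@▒░▓···
███≈▒≈▒▓▓░···
███▓▓≈▓▒█≈···
███░░▒▓▒▓▒···
███▒▓░▓≈▓▒···
████▒▓▓▒▒▒···
███▒▓█▒▒·····

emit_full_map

▓≈▒····
█≈░····
▒█▒▒██▒
░░▓█▒▒▒
▒░▓@▒░▓
≈▒≈▒▓▓░
▓▓≈▓▒█≈
░░▒▓▒▓▒
▒▓░▓≈▓▒
█▒▓▓▒▒▒
▒▓█▒▒··
▒▒░░▒··
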